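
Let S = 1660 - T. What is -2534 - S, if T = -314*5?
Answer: -5764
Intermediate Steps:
T = -1570
S = 3230 (S = 1660 - 1*(-1570) = 1660 + 1570 = 3230)
-2534 - S = -2534 - 1*3230 = -2534 - 3230 = -5764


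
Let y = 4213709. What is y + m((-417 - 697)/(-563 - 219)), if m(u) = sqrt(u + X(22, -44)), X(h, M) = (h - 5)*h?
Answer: 4213709 + sqrt(57395281)/391 ≈ 4.2137e+6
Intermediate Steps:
X(h, M) = h*(-5 + h) (X(h, M) = (-5 + h)*h = h*(-5 + h))
m(u) = sqrt(374 + u) (m(u) = sqrt(u + 22*(-5 + 22)) = sqrt(u + 22*17) = sqrt(u + 374) = sqrt(374 + u))
y + m((-417 - 697)/(-563 - 219)) = 4213709 + sqrt(374 + (-417 - 697)/(-563 - 219)) = 4213709 + sqrt(374 - 1114/(-782)) = 4213709 + sqrt(374 - 1114*(-1/782)) = 4213709 + sqrt(374 + 557/391) = 4213709 + sqrt(146791/391) = 4213709 + sqrt(57395281)/391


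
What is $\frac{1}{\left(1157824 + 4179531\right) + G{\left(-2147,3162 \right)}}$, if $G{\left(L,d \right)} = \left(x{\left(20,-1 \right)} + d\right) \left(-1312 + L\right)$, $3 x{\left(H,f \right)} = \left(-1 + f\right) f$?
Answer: $- \frac{1}{5602309} \approx -1.785 \cdot 10^{-7}$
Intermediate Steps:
$x{\left(H,f \right)} = \frac{f \left(-1 + f\right)}{3}$ ($x{\left(H,f \right)} = \frac{\left(-1 + f\right) f}{3} = \frac{f \left(-1 + f\right)}{3}$)
$G{\left(L,d \right)} = \left(-1312 + L\right) \left(\frac{2}{3} + d\right)$ ($G{\left(L,d \right)} = \left(\frac{1}{3} \left(-1\right) \left(-1 - 1\right) + d\right) \left(-1312 + L\right) = \left(\frac{1}{3} \left(-1\right) \left(-2\right) + d\right) \left(-1312 + L\right) = \left(\frac{2}{3} + d\right) \left(-1312 + L\right) = \left(-1312 + L\right) \left(\frac{2}{3} + d\right)$)
$\frac{1}{\left(1157824 + 4179531\right) + G{\left(-2147,3162 \right)}} = \frac{1}{\left(1157824 + 4179531\right) - 10939664} = \frac{1}{5337355 - 10939664} = \frac{1}{-5602309} = - \frac{1}{5602309}$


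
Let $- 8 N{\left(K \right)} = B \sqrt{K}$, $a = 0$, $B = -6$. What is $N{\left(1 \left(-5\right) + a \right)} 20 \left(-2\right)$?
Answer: $- 30 i \sqrt{5} \approx - 67.082 i$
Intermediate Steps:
$N{\left(K \right)} = \frac{3 \sqrt{K}}{4}$ ($N{\left(K \right)} = - \frac{\left(-6\right) \sqrt{K}}{8} = \frac{3 \sqrt{K}}{4}$)
$N{\left(1 \left(-5\right) + a \right)} 20 \left(-2\right) = \frac{3 \sqrt{1 \left(-5\right) + 0}}{4} \cdot 20 \left(-2\right) = \frac{3 \sqrt{-5 + 0}}{4} \cdot 20 \left(-2\right) = \frac{3 \sqrt{-5}}{4} \cdot 20 \left(-2\right) = \frac{3 i \sqrt{5}}{4} \cdot 20 \left(-2\right) = 15 i \sqrt{5} \left(-2\right) = - 30 i \sqrt{5}$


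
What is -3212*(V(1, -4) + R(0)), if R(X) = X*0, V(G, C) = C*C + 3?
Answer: -61028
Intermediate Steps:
V(G, C) = 3 + C**2 (V(G, C) = C**2 + 3 = 3 + C**2)
R(X) = 0
-3212*(V(1, -4) + R(0)) = -3212*((3 + (-4)**2) + 0) = -3212*((3 + 16) + 0) = -3212*(19 + 0) = -3212*19 = -61028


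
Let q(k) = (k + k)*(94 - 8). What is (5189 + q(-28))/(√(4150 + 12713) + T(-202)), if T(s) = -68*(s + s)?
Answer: 10247056/754693921 - 373*√16863/754693921 ≈ 0.013514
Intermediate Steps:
T(s) = -136*s
q(k) = 172*k (q(k) = (2*k)*86 = 172*k)
(5189 + q(-28))/(√(4150 + 12713) + T(-202)) = (5189 + 172*(-28))/(√(4150 + 12713) - 136*(-202)) = (5189 - 4816)/(√16863 + 27472) = 373/(27472 + √16863)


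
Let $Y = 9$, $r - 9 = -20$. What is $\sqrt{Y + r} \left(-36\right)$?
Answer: $- 36 i \sqrt{2} \approx - 50.912 i$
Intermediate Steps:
$r = -11$ ($r = 9 - 20 = -11$)
$\sqrt{Y + r} \left(-36\right) = \sqrt{9 - 11} \left(-36\right) = \sqrt{-2} \left(-36\right) = i \sqrt{2} \left(-36\right) = - 36 i \sqrt{2}$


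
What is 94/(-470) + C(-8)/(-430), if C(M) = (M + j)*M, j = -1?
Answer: -79/215 ≈ -0.36744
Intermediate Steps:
C(M) = M*(-1 + M) (C(M) = (M - 1)*M = (-1 + M)*M = M*(-1 + M))
94/(-470) + C(-8)/(-430) = 94/(-470) - 8*(-1 - 8)/(-430) = 94*(-1/470) - 8*(-9)*(-1/430) = -⅕ + 72*(-1/430) = -⅕ - 36/215 = -79/215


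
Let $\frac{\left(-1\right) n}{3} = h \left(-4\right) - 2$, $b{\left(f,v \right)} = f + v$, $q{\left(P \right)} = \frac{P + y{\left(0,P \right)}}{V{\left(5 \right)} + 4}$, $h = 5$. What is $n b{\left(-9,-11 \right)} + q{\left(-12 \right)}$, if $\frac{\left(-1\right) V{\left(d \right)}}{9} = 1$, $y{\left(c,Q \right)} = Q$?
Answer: $- \frac{6576}{5} \approx -1315.2$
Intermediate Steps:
$V{\left(d \right)} = -9$ ($V{\left(d \right)} = \left(-9\right) 1 = -9$)
$q{\left(P \right)} = - \frac{2 P}{5}$ ($q{\left(P \right)} = \frac{P + P}{-9 + 4} = \frac{2 P}{-5} = 2 P \left(- \frac{1}{5}\right) = - \frac{2 P}{5}$)
$n = 66$ ($n = - 3 \left(5 \left(-4\right) - 2\right) = - 3 \left(-20 - 2\right) = \left(-3\right) \left(-22\right) = 66$)
$n b{\left(-9,-11 \right)} + q{\left(-12 \right)} = 66 \left(-9 - 11\right) - - \frac{24}{5} = 66 \left(-20\right) + \frac{24}{5} = -1320 + \frac{24}{5} = - \frac{6576}{5}$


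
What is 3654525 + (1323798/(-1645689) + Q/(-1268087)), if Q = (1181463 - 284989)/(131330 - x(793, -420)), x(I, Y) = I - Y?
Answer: 330780915614632062796449/90512717363780777 ≈ 3.6545e+6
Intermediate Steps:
Q = 896474/130117 (Q = (1181463 - 284989)/(131330 - (793 - 1*(-420))) = 896474/(131330 - (793 + 420)) = 896474/(131330 - 1*1213) = 896474/(131330 - 1213) = 896474/130117 ≈ 6.8898)
3654525 + (1323798/(-1645689) + Q/(-1268087)) = 3654525 + (1323798/(-1645689) + (896474/130117)/(-1268087)) = 3654525 + (1323798*(-1/1645689) + (896474/130117)*(-1/1268087)) = 3654525 + (-441266/548563 - 896474/164999676179) = 3654525 - 72809238881269476/90512717363780777 = 330780915614632062796449/90512717363780777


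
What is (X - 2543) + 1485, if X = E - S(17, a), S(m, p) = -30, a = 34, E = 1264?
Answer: 236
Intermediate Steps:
X = 1294 (X = 1264 - 1*(-30) = 1264 + 30 = 1294)
(X - 2543) + 1485 = (1294 - 2543) + 1485 = -1249 + 1485 = 236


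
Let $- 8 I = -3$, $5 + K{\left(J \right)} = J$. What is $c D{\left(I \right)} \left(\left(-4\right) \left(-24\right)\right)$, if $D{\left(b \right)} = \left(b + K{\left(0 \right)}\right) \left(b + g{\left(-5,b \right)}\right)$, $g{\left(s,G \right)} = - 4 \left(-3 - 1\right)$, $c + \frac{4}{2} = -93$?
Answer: $\frac{1381395}{2} \approx 6.907 \cdot 10^{5}$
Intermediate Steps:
$c = -95$ ($c = -2 - 93 = -95$)
$K{\left(J \right)} = -5 + J$
$g{\left(s,G \right)} = 16$ ($g{\left(s,G \right)} = \left(-4\right) \left(-4\right) = 16$)
$I = \frac{3}{8}$ ($I = \left(- \frac{1}{8}\right) \left(-3\right) = \frac{3}{8} \approx 0.375$)
$D{\left(b \right)} = \left(-5 + b\right) \left(16 + b\right)$ ($D{\left(b \right)} = \left(b + \left(-5 + 0\right)\right) \left(b + 16\right) = \left(b - 5\right) \left(16 + b\right) = \left(-5 + b\right) \left(16 + b\right)$)
$c D{\left(I \right)} \left(\left(-4\right) \left(-24\right)\right) = - 95 \left(-80 + \left(\frac{3}{8}\right)^{2} + 11 \cdot \frac{3}{8}\right) \left(\left(-4\right) \left(-24\right)\right) = - 95 \left(-80 + \frac{9}{64} + \frac{33}{8}\right) 96 = \left(-95\right) \left(- \frac{4847}{64}\right) 96 = \frac{460465}{64} \cdot 96 = \frac{1381395}{2}$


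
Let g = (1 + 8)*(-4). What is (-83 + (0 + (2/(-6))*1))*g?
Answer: 3000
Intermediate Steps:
g = -36 (g = 9*(-4) = -36)
(-83 + (0 + (2/(-6))*1))*g = (-83 + (0 + (2/(-6))*1))*(-36) = (-83 + (0 + (2*(-⅙))*1))*(-36) = (-83 + (0 - ⅓*1))*(-36) = (-83 + (0 - ⅓))*(-36) = (-83 - ⅓)*(-36) = -250/3*(-36) = 3000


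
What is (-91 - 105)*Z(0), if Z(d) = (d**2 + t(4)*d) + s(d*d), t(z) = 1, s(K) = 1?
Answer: -196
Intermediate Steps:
Z(d) = 1 + d + d**2 (Z(d) = (d**2 + 1*d) + 1 = (d**2 + d) + 1 = (d + d**2) + 1 = 1 + d + d**2)
(-91 - 105)*Z(0) = (-91 - 105)*(1 + 0 + 0**2) = -196*(1 + 0 + 0) = -196*1 = -196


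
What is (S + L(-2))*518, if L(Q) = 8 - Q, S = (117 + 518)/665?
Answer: 107818/19 ≈ 5674.6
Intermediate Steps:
S = 127/133 (S = 635*(1/665) = 127/133 ≈ 0.95489)
(S + L(-2))*518 = (127/133 + (8 - 1*(-2)))*518 = (127/133 + (8 + 2))*518 = (127/133 + 10)*518 = (1457/133)*518 = 107818/19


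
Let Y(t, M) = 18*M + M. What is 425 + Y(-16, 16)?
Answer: 729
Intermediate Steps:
Y(t, M) = 19*M
425 + Y(-16, 16) = 425 + 19*16 = 425 + 304 = 729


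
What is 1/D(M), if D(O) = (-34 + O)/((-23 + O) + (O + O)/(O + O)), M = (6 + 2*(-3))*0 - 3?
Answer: 25/37 ≈ 0.67568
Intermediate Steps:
M = -3 (M = (6 - 6)*0 - 3 = 0*0 - 3 = 0 - 3 = -3)
D(O) = (-34 + O)/(-22 + O) (D(O) = (-34 + O)/((-23 + O) + (2*O)/((2*O))) = (-34 + O)/((-23 + O) + (2*O)*(1/(2*O))) = (-34 + O)/((-23 + O) + 1) = (-34 + O)/(-22 + O))
1/D(M) = 1/((-34 - 3)/(-22 - 3)) = 1/(-37/(-25)) = 1/(-1/25*(-37)) = 1/(37/25) = 25/37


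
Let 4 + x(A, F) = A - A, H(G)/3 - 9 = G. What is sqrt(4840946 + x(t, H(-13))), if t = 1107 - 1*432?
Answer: sqrt(4840942) ≈ 2200.2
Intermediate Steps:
H(G) = 27 + 3*G
t = 675 (t = 1107 - 432 = 675)
x(A, F) = -4 (x(A, F) = -4 + (A - A) = -4 + 0 = -4)
sqrt(4840946 + x(t, H(-13))) = sqrt(4840946 - 4) = sqrt(4840942)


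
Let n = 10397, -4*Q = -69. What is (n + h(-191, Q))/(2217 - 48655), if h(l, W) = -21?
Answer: -5188/23219 ≈ -0.22344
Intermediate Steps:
Q = 69/4 (Q = -1/4*(-69) = 69/4 ≈ 17.250)
(n + h(-191, Q))/(2217 - 48655) = (10397 - 21)/(2217 - 48655) = 10376/(-46438) = 10376*(-1/46438) = -5188/23219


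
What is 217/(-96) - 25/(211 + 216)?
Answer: -95059/40992 ≈ -2.3190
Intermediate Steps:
217/(-96) - 25/(211 + 216) = 217*(-1/96) - 25/427 = -217/96 - 25*1/427 = -217/96 - 25/427 = -95059/40992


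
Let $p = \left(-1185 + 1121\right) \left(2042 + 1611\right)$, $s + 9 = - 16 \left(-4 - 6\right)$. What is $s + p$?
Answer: $-233641$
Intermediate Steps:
$s = 151$ ($s = -9 - 16 \left(-4 - 6\right) = -9 - -160 = -9 + 160 = 151$)
$p = -233792$ ($p = \left(-64\right) 3653 = -233792$)
$s + p = 151 - 233792 = -233641$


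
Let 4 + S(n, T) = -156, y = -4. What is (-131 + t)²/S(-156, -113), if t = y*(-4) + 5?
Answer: -605/8 ≈ -75.625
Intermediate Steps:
S(n, T) = -160 (S(n, T) = -4 - 156 = -160)
t = 21 (t = -4*(-4) + 5 = 16 + 5 = 21)
(-131 + t)²/S(-156, -113) = (-131 + 21)²/(-160) = (-110)²*(-1/160) = 12100*(-1/160) = -605/8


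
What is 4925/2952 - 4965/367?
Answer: -12849205/1083384 ≈ -11.860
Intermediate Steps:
4925/2952 - 4965/367 = -12849205/1083384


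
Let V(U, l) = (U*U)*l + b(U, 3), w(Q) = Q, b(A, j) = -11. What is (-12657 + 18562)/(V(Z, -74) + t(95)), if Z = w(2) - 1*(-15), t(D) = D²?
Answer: -5905/12372 ≈ -0.47729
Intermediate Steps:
Z = 17 (Z = 2 - 1*(-15) = 2 + 15 = 17)
V(U, l) = -11 + l*U² (V(U, l) = (U*U)*l - 11 = U²*l - 11 = l*U² - 11 = -11 + l*U²)
(-12657 + 18562)/(V(Z, -74) + t(95)) = (-12657 + 18562)/((-11 - 74*17²) + 95²) = 5905/((-11 - 74*289) + 9025) = 5905/((-11 - 21386) + 9025) = 5905/(-21397 + 9025) = 5905/(-12372) = 5905*(-1/12372) = -5905/12372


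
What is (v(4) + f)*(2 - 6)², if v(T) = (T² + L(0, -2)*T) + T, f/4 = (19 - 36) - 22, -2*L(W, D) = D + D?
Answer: -2048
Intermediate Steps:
L(W, D) = -D (L(W, D) = -(D + D)/2 = -D)
f = -156 (f = 4*((19 - 36) - 22) = 4*(-17 - 22) = 4*(-39) = -156)
v(T) = T² + 3*T (v(T) = (T² + (-1*(-2))*T) + T = (T² + 2*T) + T = T² + 3*T)
(v(4) + f)*(2 - 6)² = (4*(3 + 4) - 156)*(2 - 6)² = (4*7 - 156)*(-4)² = (28 - 156)*16 = -128*16 = -2048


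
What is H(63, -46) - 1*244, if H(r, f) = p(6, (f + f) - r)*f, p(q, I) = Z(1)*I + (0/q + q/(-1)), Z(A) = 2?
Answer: 14292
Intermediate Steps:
p(q, I) = -q + 2*I (p(q, I) = 2*I + (0/q + q/(-1)) = 2*I + (0 + q*(-1)) = 2*I + (0 - q) = 2*I - q = -q + 2*I)
H(r, f) = f*(-6 - 2*r + 4*f) (H(r, f) = (-1*6 + 2*((f + f) - r))*f = (-6 + 2*(2*f - r))*f = (-6 + 2*(-r + 2*f))*f = (-6 + (-2*r + 4*f))*f = (-6 - 2*r + 4*f)*f = f*(-6 - 2*r + 4*f))
H(63, -46) - 1*244 = 2*(-46)*(-3 - 1*63 + 2*(-46)) - 1*244 = 2*(-46)*(-3 - 63 - 92) - 244 = 2*(-46)*(-158) - 244 = 14536 - 244 = 14292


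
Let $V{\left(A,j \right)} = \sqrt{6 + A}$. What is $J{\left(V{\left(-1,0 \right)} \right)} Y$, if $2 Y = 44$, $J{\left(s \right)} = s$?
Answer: $22 \sqrt{5} \approx 49.193$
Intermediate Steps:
$Y = 22$ ($Y = \frac{1}{2} \cdot 44 = 22$)
$J{\left(V{\left(-1,0 \right)} \right)} Y = \sqrt{6 - 1} \cdot 22 = \sqrt{5} \cdot 22 = 22 \sqrt{5}$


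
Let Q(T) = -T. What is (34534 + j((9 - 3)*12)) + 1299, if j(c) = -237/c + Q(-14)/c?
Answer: 2579753/72 ≈ 35830.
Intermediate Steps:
j(c) = -223/c (j(c) = -237/c + (-1*(-14))/c = -237/c + 14/c = -223/c)
(34534 + j((9 - 3)*12)) + 1299 = (34534 - 223*1/(12*(9 - 3))) + 1299 = (34534 - 223/(6*12)) + 1299 = (34534 - 223/72) + 1299 = 2486225/72 + 1299 = 2579753/72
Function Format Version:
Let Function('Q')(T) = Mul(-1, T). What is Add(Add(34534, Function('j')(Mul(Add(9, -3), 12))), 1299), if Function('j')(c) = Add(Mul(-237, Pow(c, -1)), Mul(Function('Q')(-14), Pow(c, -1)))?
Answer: Rational(2579753, 72) ≈ 35830.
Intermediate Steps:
Function('j')(c) = Mul(-223, Pow(c, -1)) (Function('j')(c) = Add(Mul(-237, Pow(c, -1)), Mul(Mul(-1, -14), Pow(c, -1))) = Add(Mul(-237, Pow(c, -1)), Mul(14, Pow(c, -1))) = Mul(-223, Pow(c, -1)))
Add(Add(34534, Function('j')(Mul(Add(9, -3), 12))), 1299) = Add(Add(34534, Mul(-223, Pow(Mul(Add(9, -3), 12), -1))), 1299) = Add(Add(34534, Mul(-223, Pow(Mul(6, 12), -1))), 1299) = Add(Add(34534, Mul(-223, Pow(72, -1))), 1299) = Add(Add(34534, Mul(-223, Rational(1, 72))), 1299) = Add(Add(34534, Rational(-223, 72)), 1299) = Add(Rational(2486225, 72), 1299) = Rational(2579753, 72)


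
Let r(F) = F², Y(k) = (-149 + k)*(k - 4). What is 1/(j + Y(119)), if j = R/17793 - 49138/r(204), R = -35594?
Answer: -41137416/142054951441 ≈ -0.00028959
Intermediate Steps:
Y(k) = (-149 + k)*(-4 + k)
j = -130866241/41137416 (j = -35594/17793 - 49138/(204²) = -35594*1/17793 - 49138/41616 = -35594/17793 - 49138*1/41616 = -35594/17793 - 24569/20808 = -130866241/41137416 ≈ -3.1812)
1/(j + Y(119)) = 1/(-130866241/41137416 + (596 + 119² - 153*119)) = 1/(-130866241/41137416 + (596 + 14161 - 18207)) = 1/(-130866241/41137416 - 3450) = 1/(-142054951441/41137416) = -41137416/142054951441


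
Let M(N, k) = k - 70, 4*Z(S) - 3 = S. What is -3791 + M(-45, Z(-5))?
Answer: -7723/2 ≈ -3861.5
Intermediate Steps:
Z(S) = ¾ + S/4
M(N, k) = -70 + k
-3791 + M(-45, Z(-5)) = -3791 + (-70 + (¾ + (¼)*(-5))) = -3791 + (-70 + (¾ - 5/4)) = -3791 + (-70 - ½) = -3791 - 141/2 = -7723/2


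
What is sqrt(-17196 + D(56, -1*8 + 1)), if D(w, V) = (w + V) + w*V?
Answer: I*sqrt(17539) ≈ 132.43*I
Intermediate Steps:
D(w, V) = V + w + V*w (D(w, V) = (V + w) + V*w = V + w + V*w)
sqrt(-17196 + D(56, -1*8 + 1)) = sqrt(-17196 + ((-1*8 + 1) + 56 + (-1*8 + 1)*56)) = sqrt(-17196 + ((-8 + 1) + 56 + (-8 + 1)*56)) = sqrt(-17196 + (-7 + 56 - 7*56)) = sqrt(-17196 + (-7 + 56 - 392)) = sqrt(-17196 - 343) = sqrt(-17539) = I*sqrt(17539)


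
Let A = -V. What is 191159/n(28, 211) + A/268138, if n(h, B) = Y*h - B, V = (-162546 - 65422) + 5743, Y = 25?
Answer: 51365659967/131119482 ≈ 391.75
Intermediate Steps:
V = -222225 (V = -227968 + 5743 = -222225)
A = 222225 (A = -1*(-222225) = 222225)
n(h, B) = -B + 25*h (n(h, B) = 25*h - B = -B + 25*h)
191159/n(28, 211) + A/268138 = 191159/(-1*211 + 25*28) + 222225/268138 = 191159/(-211 + 700) + 222225*(1/268138) = 191159/489 + 222225/268138 = 51365659967/131119482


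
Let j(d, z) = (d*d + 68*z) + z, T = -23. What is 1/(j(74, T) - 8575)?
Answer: -1/4686 ≈ -0.00021340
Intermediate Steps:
j(d, z) = d² + 69*z (j(d, z) = (d² + 68*z) + z = d² + 69*z)
1/(j(74, T) - 8575) = 1/((74² + 69*(-23)) - 8575) = 1/((5476 - 1587) - 8575) = 1/(3889 - 8575) = 1/(-4686) = -1/4686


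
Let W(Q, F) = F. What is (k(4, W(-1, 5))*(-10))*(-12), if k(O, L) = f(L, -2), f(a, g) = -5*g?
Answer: 1200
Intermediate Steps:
k(O, L) = 10 (k(O, L) = -5*(-2) = 10)
(k(4, W(-1, 5))*(-10))*(-12) = (10*(-10))*(-12) = -100*(-12) = 1200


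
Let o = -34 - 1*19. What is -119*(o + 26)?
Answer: 3213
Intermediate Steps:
o = -53 (o = -34 - 19 = -53)
-119*(o + 26) = -119*(-53 + 26) = -119*(-27) = 3213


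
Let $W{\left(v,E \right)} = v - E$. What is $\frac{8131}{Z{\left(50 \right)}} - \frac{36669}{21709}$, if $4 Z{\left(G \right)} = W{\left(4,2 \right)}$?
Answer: $\frac{20764417}{1277} \approx 16260.0$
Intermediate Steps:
$Z{\left(G \right)} = \frac{1}{2}$ ($Z{\left(G \right)} = \frac{4 - 2}{4} = \frac{1}{4} \cdot 2 = \frac{1}{2}$)
$\frac{8131}{Z{\left(50 \right)}} - \frac{36669}{21709} = 8131 \frac{1}{\frac{1}{2}} - \frac{36669}{21709} = 8131 \cdot 2 - \frac{2157}{1277} = 16262 - \frac{2157}{1277} = \frac{20764417}{1277}$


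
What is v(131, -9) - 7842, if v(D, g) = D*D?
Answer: 9319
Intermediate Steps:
v(D, g) = D²
v(131, -9) - 7842 = 131² - 7842 = 17161 - 7842 = 9319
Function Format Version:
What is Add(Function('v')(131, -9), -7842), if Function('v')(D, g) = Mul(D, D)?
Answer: 9319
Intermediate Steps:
Function('v')(D, g) = Pow(D, 2)
Add(Function('v')(131, -9), -7842) = Add(Pow(131, 2), -7842) = Add(17161, -7842) = 9319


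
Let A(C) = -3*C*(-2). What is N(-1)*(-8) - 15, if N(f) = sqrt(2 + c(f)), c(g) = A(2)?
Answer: -15 - 8*sqrt(14) ≈ -44.933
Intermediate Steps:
A(C) = 6*C
c(g) = 12 (c(g) = 6*2 = 12)
N(f) = sqrt(14) (N(f) = sqrt(2 + 12) = sqrt(14))
N(-1)*(-8) - 15 = sqrt(14)*(-8) - 15 = -8*sqrt(14) - 15 = -15 - 8*sqrt(14)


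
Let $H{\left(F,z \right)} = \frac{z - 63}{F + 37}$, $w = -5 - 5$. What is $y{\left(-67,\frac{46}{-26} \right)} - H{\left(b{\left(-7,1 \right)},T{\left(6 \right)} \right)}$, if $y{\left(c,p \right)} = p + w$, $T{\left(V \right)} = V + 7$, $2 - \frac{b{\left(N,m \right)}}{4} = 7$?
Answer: $- \frac{1951}{221} \approx -8.828$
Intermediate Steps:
$b{\left(N,m \right)} = -20$ ($b{\left(N,m \right)} = 8 - 28 = -20$)
$w = -10$ ($w = -5 - 5 = -10$)
$T{\left(V \right)} = 7 + V$
$y{\left(c,p \right)} = -10 + p$ ($y{\left(c,p \right)} = p - 10 = -10 + p$)
$H{\left(F,z \right)} = \frac{-63 + z}{37 + F}$
$y{\left(-67,\frac{46}{-26} \right)} - H{\left(b{\left(-7,1 \right)},T{\left(6 \right)} \right)} = \left(-10 + \frac{46}{-26}\right) - \frac{-63 + \left(7 + 6\right)}{37 - 20} = \left(-10 + 46 \left(- \frac{1}{26}\right)\right) - \frac{-63 + 13}{17} = \left(-10 - \frac{23}{13}\right) - \frac{1}{17} \left(-50\right) = - \frac{153}{13} - - \frac{50}{17} = - \frac{153}{13} + \frac{50}{17} = - \frac{1951}{221}$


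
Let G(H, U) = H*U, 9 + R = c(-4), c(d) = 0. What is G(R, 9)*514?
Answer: -41634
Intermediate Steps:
R = -9 (R = -9 + 0 = -9)
G(R, 9)*514 = -9*9*514 = -81*514 = -41634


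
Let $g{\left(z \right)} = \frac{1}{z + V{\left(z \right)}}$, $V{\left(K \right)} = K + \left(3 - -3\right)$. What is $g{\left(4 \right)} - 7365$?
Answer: $- \frac{103109}{14} \approx -7364.9$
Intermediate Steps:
$V{\left(K \right)} = 6 + K$ ($V{\left(K \right)} = K + \left(3 + 3\right) = K + 6 = 6 + K$)
$g{\left(z \right)} = \frac{1}{6 + 2 z}$ ($g{\left(z \right)} = \frac{1}{z + \left(6 + z\right)} = \frac{1}{6 + 2 z}$)
$g{\left(4 \right)} - 7365 = \frac{1}{2 \left(3 + 4\right)} - 7365 = \frac{1}{2 \cdot 7} - 7365 = \frac{1}{2} \cdot \frac{1}{7} - 7365 = \frac{1}{14} - 7365 = - \frac{103109}{14}$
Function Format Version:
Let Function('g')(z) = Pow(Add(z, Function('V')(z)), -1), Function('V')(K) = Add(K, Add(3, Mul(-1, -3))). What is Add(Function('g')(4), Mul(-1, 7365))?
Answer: Rational(-103109, 14) ≈ -7364.9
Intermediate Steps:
Function('V')(K) = Add(6, K) (Function('V')(K) = Add(K, Add(3, 3)) = Add(K, 6) = Add(6, K))
Function('g')(z) = Pow(Add(6, Mul(2, z)), -1) (Function('g')(z) = Pow(Add(z, Add(6, z)), -1) = Pow(Add(6, Mul(2, z)), -1))
Add(Function('g')(4), Mul(-1, 7365)) = Add(Mul(Rational(1, 2), Pow(Add(3, 4), -1)), Mul(-1, 7365)) = Add(Mul(Rational(1, 2), Pow(7, -1)), -7365) = Add(Mul(Rational(1, 2), Rational(1, 7)), -7365) = Add(Rational(1, 14), -7365) = Rational(-103109, 14)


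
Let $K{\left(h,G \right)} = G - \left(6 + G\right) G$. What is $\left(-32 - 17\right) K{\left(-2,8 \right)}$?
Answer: $5096$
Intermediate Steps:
$K{\left(h,G \right)} = G - G \left(6 + G\right)$
$\left(-32 - 17\right) K{\left(-2,8 \right)} = \left(-32 - 17\right) \left(\left(-1\right) 8 \left(5 + 8\right)\right) = - 49 \left(\left(-1\right) 8 \cdot 13\right) = \left(-49\right) \left(-104\right) = 5096$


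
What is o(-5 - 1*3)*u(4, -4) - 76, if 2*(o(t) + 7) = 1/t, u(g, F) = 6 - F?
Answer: -1173/8 ≈ -146.63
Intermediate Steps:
o(t) = -7 + 1/(2*t)
o(-5 - 1*3)*u(4, -4) - 76 = (-7 + 1/(2*(-5 - 1*3)))*(6 - 1*(-4)) - 76 = (-7 + 1/(2*(-5 - 3)))*(6 + 4) - 76 = (-7 + (1/2)/(-8))*10 - 76 = (-7 + (1/2)*(-1/8))*10 - 76 = (-7 - 1/16)*10 - 76 = -113/16*10 - 76 = -565/8 - 76 = -1173/8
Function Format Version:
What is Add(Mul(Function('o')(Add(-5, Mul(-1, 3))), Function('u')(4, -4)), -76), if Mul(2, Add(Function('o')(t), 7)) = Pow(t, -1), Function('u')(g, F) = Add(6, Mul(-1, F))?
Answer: Rational(-1173, 8) ≈ -146.63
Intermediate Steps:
Function('o')(t) = Add(-7, Mul(Rational(1, 2), Pow(t, -1)))
Add(Mul(Function('o')(Add(-5, Mul(-1, 3))), Function('u')(4, -4)), -76) = Add(Mul(Add(-7, Mul(Rational(1, 2), Pow(Add(-5, Mul(-1, 3)), -1))), Add(6, Mul(-1, -4))), -76) = Add(Mul(Add(-7, Mul(Rational(1, 2), Pow(Add(-5, -3), -1))), Add(6, 4)), -76) = Add(Mul(Add(-7, Mul(Rational(1, 2), Pow(-8, -1))), 10), -76) = Add(Mul(Add(-7, Mul(Rational(1, 2), Rational(-1, 8))), 10), -76) = Add(Mul(Add(-7, Rational(-1, 16)), 10), -76) = Add(Mul(Rational(-113, 16), 10), -76) = Add(Rational(-565, 8), -76) = Rational(-1173, 8)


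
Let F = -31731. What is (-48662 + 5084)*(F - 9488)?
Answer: 1796241582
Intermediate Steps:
(-48662 + 5084)*(F - 9488) = (-48662 + 5084)*(-31731 - 9488) = -43578*(-41219) = 1796241582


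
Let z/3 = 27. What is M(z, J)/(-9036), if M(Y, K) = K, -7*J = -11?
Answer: -11/63252 ≈ -0.00017391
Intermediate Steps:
z = 81 (z = 3*27 = 81)
J = 11/7 (J = -⅐*(-11) = 11/7 ≈ 1.5714)
M(z, J)/(-9036) = (11/7)/(-9036) = (11/7)*(-1/9036) = -11/63252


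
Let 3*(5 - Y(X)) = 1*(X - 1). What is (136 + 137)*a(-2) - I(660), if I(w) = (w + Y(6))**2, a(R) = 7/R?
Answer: -7937399/18 ≈ -4.4097e+5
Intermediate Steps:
Y(X) = 16/3 - X/3 (Y(X) = 5 - (X - 1)/3 = 5 - (-1 + X)/3 = 5 + (1/3 - X/3) = 16/3 - X/3)
I(w) = (10/3 + w)**2 (I(w) = (w + (16/3 - 1/3*6))**2 = (w + (16/3 - 2))**2 = (w + 10/3)**2 = (10/3 + w)**2)
(136 + 137)*a(-2) - I(660) = (136 + 137)*(7/(-2)) - (10 + 3*660)**2/9 = 273*(7*(-1/2)) - (10 + 1980)**2/9 = 273*(-7/2) - 1990**2/9 = -1911/2 - 3960100/9 = -7937399/18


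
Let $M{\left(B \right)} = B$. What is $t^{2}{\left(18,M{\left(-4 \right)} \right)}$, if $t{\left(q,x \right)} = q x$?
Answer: $5184$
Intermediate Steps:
$t^{2}{\left(18,M{\left(-4 \right)} \right)} = \left(18 \left(-4\right)\right)^{2} = \left(-72\right)^{2} = 5184$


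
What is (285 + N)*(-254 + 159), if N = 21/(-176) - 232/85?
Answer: -80198677/2992 ≈ -26804.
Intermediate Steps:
N = -42617/14960 (N = 21*(-1/176) - 232*1/85 = -21/176 - 232/85 = -42617/14960 ≈ -2.8487)
(285 + N)*(-254 + 159) = (285 - 42617/14960)*(-254 + 159) = (4220983/14960)*(-95) = -80198677/2992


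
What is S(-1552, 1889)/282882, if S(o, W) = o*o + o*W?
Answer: -261512/141441 ≈ -1.8489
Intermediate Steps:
S(o, W) = o**2 + W*o
S(-1552, 1889)/282882 = -1552*(1889 - 1552)/282882 = -1552*337*(1/282882) = -523024*1/282882 = -261512/141441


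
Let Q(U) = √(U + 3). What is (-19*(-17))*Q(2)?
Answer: 323*√5 ≈ 722.25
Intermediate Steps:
Q(U) = √(3 + U)
(-19*(-17))*Q(2) = (-19*(-17))*√(3 + 2) = 323*√5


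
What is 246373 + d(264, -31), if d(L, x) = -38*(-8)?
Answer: 246677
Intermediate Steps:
d(L, x) = 304
246373 + d(264, -31) = 246373 + 304 = 246677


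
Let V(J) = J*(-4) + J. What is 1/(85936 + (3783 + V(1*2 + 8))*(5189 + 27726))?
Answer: 1/123615931 ≈ 8.0896e-9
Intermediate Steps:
V(J) = -3*J (V(J) = -4*J + J = -3*J)
1/(85936 + (3783 + V(1*2 + 8))*(5189 + 27726)) = 1/(85936 + (3783 - 3*(1*2 + 8))*(5189 + 27726)) = 1/(85936 + (3783 - 3*(2 + 8))*32915) = 1/(85936 + (3783 - 3*10)*32915) = 1/(85936 + (3783 - 30)*32915) = 1/(85936 + 3753*32915) = 1/(85936 + 123529995) = 1/123615931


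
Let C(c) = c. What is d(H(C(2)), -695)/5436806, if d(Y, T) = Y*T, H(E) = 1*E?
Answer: -695/2718403 ≈ -0.00025566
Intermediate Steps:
H(E) = E
d(Y, T) = T*Y
d(H(C(2)), -695)/5436806 = -695*2/5436806 = -1390*1/5436806 = -695/2718403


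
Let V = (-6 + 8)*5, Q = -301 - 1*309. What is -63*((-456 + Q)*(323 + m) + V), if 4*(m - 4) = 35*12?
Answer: 29011626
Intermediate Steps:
Q = -610 (Q = -301 - 309 = -610)
m = 109 (m = 4 + (35*12)/4 = 4 + (1/4)*420 = 4 + 105 = 109)
V = 10 (V = 2*5 = 10)
-63*((-456 + Q)*(323 + m) + V) = -63*((-456 - 610)*(323 + 109) + 10) = -63*(-1066*432 + 10) = -63*(-460512 + 10) = -63*(-460502) = 29011626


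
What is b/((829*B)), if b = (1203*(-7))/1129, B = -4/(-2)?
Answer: -8421/1871882 ≈ -0.0044987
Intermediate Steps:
B = 2 (B = -4*(-½) = 2)
b = -8421/1129 (b = -8421*1/1129 = -8421/1129 ≈ -7.4588)
b/((829*B)) = -8421/(1129*(829*2)) = -8421/1129/1658 = -8421/1129*1/1658 = -8421/1871882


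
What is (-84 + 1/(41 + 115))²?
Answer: 171688609/24336 ≈ 7054.9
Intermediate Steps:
(-84 + 1/(41 + 115))² = (-84 + 1/156)² = (-13103/156)² = 171688609/24336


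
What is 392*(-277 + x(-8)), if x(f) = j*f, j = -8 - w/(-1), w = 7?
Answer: -105448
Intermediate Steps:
j = -1 (j = -8 - 7/(-1) = -8 - 7*(-1) = -8 - 1*(-7) = -8 + 7 = -1)
x(f) = -f
392*(-277 + x(-8)) = 392*(-277 - 1*(-8)) = 392*(-277 + 8) = 392*(-269) = -105448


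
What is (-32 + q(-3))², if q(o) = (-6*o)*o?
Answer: 7396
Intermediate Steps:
q(o) = -6*o² (q(o) = (-6*o)*o = -6*o²)
(-32 + q(-3))² = (-32 - 6*(-3)²)² = (-32 - 6*9)² = (-32 - 54)² = (-86)² = 7396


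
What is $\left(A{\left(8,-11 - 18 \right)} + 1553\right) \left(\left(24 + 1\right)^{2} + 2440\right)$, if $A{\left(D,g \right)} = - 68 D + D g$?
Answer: $2381505$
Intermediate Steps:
$\left(A{\left(8,-11 - 18 \right)} + 1553\right) \left(\left(24 + 1\right)^{2} + 2440\right) = \left(8 \left(-68 - 29\right) + 1553\right) \left(\left(24 + 1\right)^{2} + 2440\right) = \left(8 \left(-68 - 29\right) + 1553\right) \left(25^{2} + 2440\right) = \left(8 \left(-68 - 29\right) + 1553\right) \left(625 + 2440\right) = \left(8 \left(-97\right) + 1553\right) 3065 = \left(-776 + 1553\right) 3065 = 777 \cdot 3065 = 2381505$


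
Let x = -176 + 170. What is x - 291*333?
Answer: -96909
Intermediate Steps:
x = -6
x - 291*333 = -6 - 291*333 = -6 - 96903 = -96909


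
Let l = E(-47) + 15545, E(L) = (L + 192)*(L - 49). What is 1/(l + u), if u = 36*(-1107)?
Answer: -1/38227 ≈ -2.6160e-5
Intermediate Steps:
E(L) = (-49 + L)*(192 + L) (E(L) = (192 + L)*(-49 + L) = (-49 + L)*(192 + L))
l = 1625 (l = (-9408 + (-47)**2 + 143*(-47)) + 15545 = (-9408 + 2209 - 6721) + 15545 = -13920 + 15545 = 1625)
u = -39852
1/(l + u) = 1/(1625 - 39852) = 1/(-38227) = -1/38227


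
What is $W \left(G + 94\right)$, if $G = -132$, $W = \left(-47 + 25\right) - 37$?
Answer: $2242$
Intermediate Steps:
$W = -59$ ($W = -22 - 37 = -59$)
$W \left(G + 94\right) = - 59 \left(-132 + 94\right) = \left(-59\right) \left(-38\right) = 2242$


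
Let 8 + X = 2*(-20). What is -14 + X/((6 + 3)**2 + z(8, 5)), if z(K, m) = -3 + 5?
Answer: -1210/83 ≈ -14.578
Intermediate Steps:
z(K, m) = 2
X = -48 (X = -8 + 2*(-20) = -8 - 40 = -48)
-14 + X/((6 + 3)**2 + z(8, 5)) = -14 - 48/((6 + 3)**2 + 2) = -14 - 48/(9**2 + 2) = -14 - 48/(81 + 2) = -14 - 48/83 = -1210/83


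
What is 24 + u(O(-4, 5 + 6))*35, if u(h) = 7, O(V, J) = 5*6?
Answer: 269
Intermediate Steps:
O(V, J) = 30
24 + u(O(-4, 5 + 6))*35 = 24 + 7*35 = 24 + 245 = 269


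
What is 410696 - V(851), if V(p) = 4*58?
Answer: 410464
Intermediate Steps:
V(p) = 232
410696 - V(851) = 410696 - 1*232 = 410696 - 232 = 410464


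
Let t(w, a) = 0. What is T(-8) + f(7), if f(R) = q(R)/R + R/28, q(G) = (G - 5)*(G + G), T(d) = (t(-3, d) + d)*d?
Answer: 273/4 ≈ 68.250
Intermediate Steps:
T(d) = d² (T(d) = (0 + d)*d = d*d = d²)
q(G) = 2*G*(-5 + G) (q(G) = (-5 + G)*(2*G) = 2*G*(-5 + G))
f(R) = -10 + 57*R/28 (f(R) = (2*R*(-5 + R))/R + R/28 = (-10 + 2*R) + R*(1/28) = (-10 + 2*R) + R/28 = -10 + 57*R/28)
T(-8) + f(7) = (-8)² + (-10 + (57/28)*7) = 64 + (-10 + 57/4) = 64 + 17/4 = 273/4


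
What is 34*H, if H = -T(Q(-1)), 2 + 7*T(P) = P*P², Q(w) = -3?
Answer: 986/7 ≈ 140.86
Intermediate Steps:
T(P) = -2/7 + P³/7 (T(P) = -2/7 + (P*P²)/7 = -2/7 + P³/7)
H = 29/7 (H = -(-2/7 + (⅐)*(-3)³) = -(-2/7 + (⅐)*(-27)) = -(-2/7 - 27/7) = -1*(-29/7) = 29/7 ≈ 4.1429)
34*H = 34*(29/7) = 986/7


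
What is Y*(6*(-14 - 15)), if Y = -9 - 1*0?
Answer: 1566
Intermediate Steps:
Y = -9 (Y = -9 + 0 = -9)
Y*(6*(-14 - 15)) = -54*(-14 - 15) = -54*(-29) = -9*(-174) = 1566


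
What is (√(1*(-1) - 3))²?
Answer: -4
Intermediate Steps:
(√(1*(-1) - 3))² = (√(-1 - 3))² = (√(-4))² = (2*I)² = -4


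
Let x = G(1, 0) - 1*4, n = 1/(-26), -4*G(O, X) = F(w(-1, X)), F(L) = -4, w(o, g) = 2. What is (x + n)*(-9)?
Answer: 711/26 ≈ 27.346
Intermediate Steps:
G(O, X) = 1 (G(O, X) = -1/4*(-4) = 1)
n = -1/26 ≈ -0.038462
x = -3 (x = 1 - 1*4 = 1 - 4 = -3)
(x + n)*(-9) = (-3 - 1/26)*(-9) = -79/26*(-9) = 711/26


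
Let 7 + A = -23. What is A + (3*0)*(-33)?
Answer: -30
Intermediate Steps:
A = -30 (A = -7 - 23 = -30)
A + (3*0)*(-33) = -30 + (3*0)*(-33) = -30 + 0*(-33) = -30 + 0 = -30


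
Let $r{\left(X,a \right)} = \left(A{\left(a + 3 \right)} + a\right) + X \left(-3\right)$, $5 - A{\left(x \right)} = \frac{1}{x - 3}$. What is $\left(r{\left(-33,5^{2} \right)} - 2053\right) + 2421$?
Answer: $\frac{12424}{25} \approx 496.96$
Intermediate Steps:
$A{\left(x \right)} = 5 - \frac{1}{-3 + x}$ ($A{\left(x \right)} = 5 - \frac{1}{x - 3} = 5 - \frac{1}{-3 + x}$)
$r{\left(X,a \right)} = a - 3 X + \frac{-1 + 5 a}{a}$ ($r{\left(X,a \right)} = \left(\frac{-16 + 5 \left(a + 3\right)}{-3 + \left(a + 3\right)} + a\right) + X \left(-3\right) = \left(\frac{-16 + 5 \left(3 + a\right)}{-3 + \left(3 + a\right)} + a\right) - 3 X = \left(\frac{-16 + \left(15 + 5 a\right)}{a} + a\right) - 3 X = \left(\frac{-1 + 5 a}{a} + a\right) - 3 X = \left(a + \frac{-1 + 5 a}{a}\right) - 3 X = a - 3 X + \frac{-1 + 5 a}{a}$)
$\left(r{\left(-33,5^{2} \right)} - 2053\right) + 2421 = \left(\left(5 + 5^{2} - \frac{1}{5^{2}} - -99\right) - 2053\right) + 2421 = \left(\left(5 + 25 - \frac{1}{25} + 99\right) - 2053\right) + 2421 = \left(\frac{3224}{25} - 2053\right) + 2421 = - \frac{48101}{25} + 2421 = \frac{12424}{25}$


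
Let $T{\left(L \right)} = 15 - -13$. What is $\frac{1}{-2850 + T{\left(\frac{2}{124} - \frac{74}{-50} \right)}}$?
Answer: $- \frac{1}{2822} \approx -0.00035436$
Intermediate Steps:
$T{\left(L \right)} = 28$ ($T{\left(L \right)} = 15 + 13 = 28$)
$\frac{1}{-2850 + T{\left(\frac{2}{124} - \frac{74}{-50} \right)}} = \frac{1}{-2850 + 28} = \frac{1}{-2822} = - \frac{1}{2822}$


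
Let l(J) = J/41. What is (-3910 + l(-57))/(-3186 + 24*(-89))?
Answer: 160367/218202 ≈ 0.73495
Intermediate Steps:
l(J) = J/41 (l(J) = J*(1/41) = J/41)
(-3910 + l(-57))/(-3186 + 24*(-89)) = (-3910 + (1/41)*(-57))/(-3186 + 24*(-89)) = (-3910 - 57/41)/(-3186 - 2136) = -160367/41/(-5322) = -160367/41*(-1/5322) = 160367/218202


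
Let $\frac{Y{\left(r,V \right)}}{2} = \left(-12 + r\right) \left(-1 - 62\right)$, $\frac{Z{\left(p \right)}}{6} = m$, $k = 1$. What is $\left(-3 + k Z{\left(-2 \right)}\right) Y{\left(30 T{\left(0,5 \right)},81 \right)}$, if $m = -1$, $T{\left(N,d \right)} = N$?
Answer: $-13608$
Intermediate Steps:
$Z{\left(p \right)} = -6$ ($Z{\left(p \right)} = 6 \left(-1\right) = -6$)
$Y{\left(r,V \right)} = 1512 - 126 r$ ($Y{\left(r,V \right)} = 2 \left(-12 + r\right) \left(-1 - 62\right) = 2 \left(-12 + r\right) \left(-63\right) = 2 \left(756 - 63 r\right) = 1512 - 126 r$)
$\left(-3 + k Z{\left(-2 \right)}\right) Y{\left(30 T{\left(0,5 \right)},81 \right)} = \left(-3 + 1 \left(-6\right)\right) \left(1512 - 126 \cdot 30 \cdot 0\right) = \left(-3 - 6\right) \left(1512 - 0\right) = - 9 \left(1512 + 0\right) = \left(-9\right) 1512 = -13608$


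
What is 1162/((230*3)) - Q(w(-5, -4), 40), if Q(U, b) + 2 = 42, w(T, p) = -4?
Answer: -13219/345 ≈ -38.316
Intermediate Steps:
Q(U, b) = 40 (Q(U, b) = -2 + 42 = 40)
1162/((230*3)) - Q(w(-5, -4), 40) = 1162/((230*3)) - 1*40 = 1162/690 - 40 = 1162*(1/690) - 40 = 581/345 - 40 = -13219/345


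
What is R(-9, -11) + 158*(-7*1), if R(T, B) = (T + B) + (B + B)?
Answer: -1148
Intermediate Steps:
R(T, B) = T + 3*B (R(T, B) = (B + T) + 2*B = T + 3*B)
R(-9, -11) + 158*(-7*1) = (-9 + 3*(-11)) + 158*(-7*1) = (-9 - 33) + 158*(-7) = -42 - 1106 = -1148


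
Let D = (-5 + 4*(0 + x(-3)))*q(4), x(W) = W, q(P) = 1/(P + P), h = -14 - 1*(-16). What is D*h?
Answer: -17/4 ≈ -4.2500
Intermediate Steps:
h = 2 (h = -14 + 16 = 2)
q(P) = 1/(2*P)
D = -17/8 (D = (-5 + 4*(0 - 3))*((½)/4) = (-5 + 4*(-3))*((½)*(¼)) = (-5 - 12)*(⅛) = -17*⅛ = -17/8 ≈ -2.1250)
D*h = -17/8*2 = -17/4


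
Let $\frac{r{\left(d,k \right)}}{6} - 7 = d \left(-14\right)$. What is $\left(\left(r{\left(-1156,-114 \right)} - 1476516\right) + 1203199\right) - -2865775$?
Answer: $2689604$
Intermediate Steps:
$r{\left(d,k \right)} = 42 - 84 d$ ($r{\left(d,k \right)} = 42 + 6 d \left(-14\right) = 42 + 6 \left(- 14 d\right) = 42 - 84 d$)
$\left(\left(r{\left(-1156,-114 \right)} - 1476516\right) + 1203199\right) - -2865775 = \left(\left(\left(42 - -97104\right) - 1476516\right) + 1203199\right) - -2865775 = \left(\left(\left(42 + 97104\right) - 1476516\right) + 1203199\right) + 2865775 = \left(\left(97146 - 1476516\right) + 1203199\right) + 2865775 = \left(-1379370 + 1203199\right) + 2865775 = -176171 + 2865775 = 2689604$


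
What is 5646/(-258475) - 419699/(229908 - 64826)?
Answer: -109413751997/42669569950 ≈ -2.5642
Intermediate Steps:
5646/(-258475) - 419699/(229908 - 64826) = 5646*(-1/258475) - 419699/165082 = -5646/258475 - 419699*1/165082 = -5646/258475 - 419699/165082 = -109413751997/42669569950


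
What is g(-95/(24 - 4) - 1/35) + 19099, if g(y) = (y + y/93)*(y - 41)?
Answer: 5869448929/303800 ≈ 19320.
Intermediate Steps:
g(y) = 94*y*(-41 + y)/93 (g(y) = (y + y*(1/93))*(-41 + y) = (y + y/93)*(-41 + y) = (94*y/93)*(-41 + y) = 94*y*(-41 + y)/93)
g(-95/(24 - 4) - 1/35) + 19099 = 94*(-95/(24 - 4) - 1/35)*(-41 + (-95/(24 - 4) - 1/35))/93 + 19099 = 94*(-95/20 - 1*1/35)*(-41 + (-95/20 - 1*1/35))/93 + 19099 = 94*(-95*1/20 - 1/35)*(-41 + (-95*1/20 - 1/35))/93 + 19099 = 94*(-19/4 - 1/35)*(-41 + (-19/4 - 1/35))/93 + 19099 = (94/93)*(-669/140)*(-41 - 669/140) + 19099 = (94/93)*(-669/140)*(-6409/140) + 19099 = 67172729/303800 + 19099 = 5869448929/303800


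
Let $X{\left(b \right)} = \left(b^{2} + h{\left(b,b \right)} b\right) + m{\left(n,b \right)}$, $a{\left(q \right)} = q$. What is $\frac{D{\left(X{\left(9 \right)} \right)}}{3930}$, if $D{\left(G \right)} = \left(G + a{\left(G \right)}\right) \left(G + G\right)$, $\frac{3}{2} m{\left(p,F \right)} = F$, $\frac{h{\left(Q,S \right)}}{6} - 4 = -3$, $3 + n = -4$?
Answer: $\frac{13254}{655} \approx 20.235$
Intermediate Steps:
$n = -7$ ($n = -3 - 4 = -7$)
$h{\left(Q,S \right)} = 6$ ($h{\left(Q,S \right)} = 24 + 6 \left(-3\right) = 24 - 18 = 6$)
$m{\left(p,F \right)} = \frac{2 F}{3}$
$X{\left(b \right)} = b^{2} + \frac{20 b}{3}$ ($X{\left(b \right)} = \left(b^{2} + 6 b\right) + \frac{2 b}{3} = b^{2} + \frac{20 b}{3}$)
$D{\left(G \right)} = 4 G^{2}$ ($D{\left(G \right)} = \left(G + G\right) \left(G + G\right) = 2 G 2 G = 4 G^{2}$)
$\frac{D{\left(X{\left(9 \right)} \right)}}{3930} = \frac{4 \left(\frac{1}{3} \cdot 9 \left(20 + 3 \cdot 9\right)\right)^{2}}{3930} = 4 \left(\frac{1}{3} \cdot 9 \left(20 + 27\right)\right)^{2} \cdot \frac{1}{3930} = 4 \left(\frac{1}{3} \cdot 9 \cdot 47\right)^{2} \cdot \frac{1}{3930} = 4 \cdot 141^{2} \cdot \frac{1}{3930} = 4 \cdot 19881 \cdot \frac{1}{3930} = 79524 \cdot \frac{1}{3930} = \frac{13254}{655}$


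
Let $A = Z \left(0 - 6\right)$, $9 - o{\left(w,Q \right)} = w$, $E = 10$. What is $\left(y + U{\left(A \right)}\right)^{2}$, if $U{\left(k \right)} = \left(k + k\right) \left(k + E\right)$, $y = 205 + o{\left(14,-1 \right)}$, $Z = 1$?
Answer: $23104$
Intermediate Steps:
$o{\left(w,Q \right)} = 9 - w$
$y = 200$ ($y = 205 + \left(9 - 14\right) = 205 - 5 = 200$)
$A = -6$ ($A = 1 \left(0 - 6\right) = 1 \left(-6\right) = -6$)
$U{\left(k \right)} = 2 k \left(10 + k\right)$ ($U{\left(k \right)} = \left(k + k\right) \left(k + 10\right) = 2 k \left(10 + k\right)$)
$\left(y + U{\left(A \right)}\right)^{2} = \left(200 + 2 \left(-6\right) \left(10 - 6\right)\right)^{2} = \left(200 + 2 \left(-6\right) 4\right)^{2} = \left(200 - 48\right)^{2} = 152^{2} = 23104$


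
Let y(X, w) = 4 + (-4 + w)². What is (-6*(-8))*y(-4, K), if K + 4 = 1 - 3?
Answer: 4992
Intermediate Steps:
K = -6 (K = -4 + (1 - 3) = -4 - 2 = -6)
(-6*(-8))*y(-4, K) = (-6*(-8))*(4 + (-4 - 6)²) = 48*(4 + (-10)²) = 48*(4 + 100) = 48*104 = 4992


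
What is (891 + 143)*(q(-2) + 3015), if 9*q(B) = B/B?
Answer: 28058624/9 ≈ 3.1176e+6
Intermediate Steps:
q(B) = 1/9 (q(B) = (B/B)/9 = (1/9)*1 = 1/9)
(891 + 143)*(q(-2) + 3015) = (891 + 143)*(1/9 + 3015) = 1034*(27136/9) = 28058624/9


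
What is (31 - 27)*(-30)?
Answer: -120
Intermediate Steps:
(31 - 27)*(-30) = 4*(-30) = -120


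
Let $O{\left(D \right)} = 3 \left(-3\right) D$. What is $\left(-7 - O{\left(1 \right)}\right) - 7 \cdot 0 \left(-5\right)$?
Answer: $2$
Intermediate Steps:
$O{\left(D \right)} = - 9 D$
$\left(-7 - O{\left(1 \right)}\right) - 7 \cdot 0 \left(-5\right) = \left(-7 - \left(-9\right) 1\right) - 7 \cdot 0 \left(-5\right) = \left(-7 - -9\right) - 0 = \left(-7 + 9\right) + 0 = 2 + 0 = 2$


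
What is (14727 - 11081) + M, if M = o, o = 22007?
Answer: 25653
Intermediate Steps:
M = 22007
(14727 - 11081) + M = (14727 - 11081) + 22007 = 3646 + 22007 = 25653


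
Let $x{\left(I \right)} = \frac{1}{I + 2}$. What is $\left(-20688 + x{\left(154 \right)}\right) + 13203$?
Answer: $- \frac{1167659}{156} \approx -7485.0$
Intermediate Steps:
$x{\left(I \right)} = \frac{1}{2 + I}$
$\left(-20688 + x{\left(154 \right)}\right) + 13203 = \left(-20688 + \frac{1}{2 + 154}\right) + 13203 = \left(-20688 + \frac{1}{156}\right) + 13203 = - \frac{3227327}{156} + 13203 = - \frac{1167659}{156}$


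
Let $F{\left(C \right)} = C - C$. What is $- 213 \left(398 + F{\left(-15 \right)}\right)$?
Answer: $-84774$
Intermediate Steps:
$F{\left(C \right)} = 0$
$- 213 \left(398 + F{\left(-15 \right)}\right) = - 213 \left(398 + 0\right) = \left(-213\right) 398 = -84774$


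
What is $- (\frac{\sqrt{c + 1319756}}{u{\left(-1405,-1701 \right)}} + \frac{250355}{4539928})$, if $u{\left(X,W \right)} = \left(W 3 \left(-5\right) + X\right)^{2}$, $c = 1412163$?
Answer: $- \frac{250355}{4539928} - \frac{\sqrt{2731919}}{581292100} \approx -0.055148$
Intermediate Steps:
$u{\left(X,W \right)} = \left(X - 15 W\right)^{2}$ ($u{\left(X,W \right)} = \left(W \left(-15\right) + X\right)^{2} = \left(- 15 W + X\right)^{2} = \left(X - 15 W\right)^{2}$)
$- (\frac{\sqrt{c + 1319756}}{u{\left(-1405,-1701 \right)}} + \frac{250355}{4539928}) = - (\frac{\sqrt{1412163 + 1319756}}{\left(\left(-1\right) \left(-1405\right) + 15 \left(-1701\right)\right)^{2}} + \frac{250355}{4539928}) = - (\frac{\sqrt{2731919}}{\left(1405 - 25515\right)^{2}} + 250355 \cdot \frac{1}{4539928}) = - (\frac{\sqrt{2731919}}{\left(-24110\right)^{2}} + \frac{250355}{4539928}) = - (\frac{\sqrt{2731919}}{581292100} + \frac{250355}{4539928}) = - (\frac{250355}{4539928} + \frac{\sqrt{2731919}}{581292100}) = - \frac{250355}{4539928} - \frac{\sqrt{2731919}}{581292100}$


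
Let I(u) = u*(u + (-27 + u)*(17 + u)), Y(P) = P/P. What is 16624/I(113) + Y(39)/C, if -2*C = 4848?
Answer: 39020467/3093288216 ≈ 0.012615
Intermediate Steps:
C = -2424 (C = -1/2*4848 = -2424)
Y(P) = 1
16624/I(113) + Y(39)/C = 16624/((113*(-459 + 113**2 - 9*113))) + 1/(-2424) = 16624/((113*(-459 + 12769 - 1017))) + 1*(-1/2424) = 16624/((113*11293)) - 1/2424 = 16624/1276109 - 1/2424 = 39020467/3093288216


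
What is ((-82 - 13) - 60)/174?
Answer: -155/174 ≈ -0.89080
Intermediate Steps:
((-82 - 13) - 60)/174 = (-95 - 60)*(1/174) = -155*1/174 = -155/174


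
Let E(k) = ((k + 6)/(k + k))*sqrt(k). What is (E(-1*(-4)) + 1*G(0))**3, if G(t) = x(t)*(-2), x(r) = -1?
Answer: 729/8 ≈ 91.125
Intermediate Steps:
G(t) = 2 (G(t) = -1*(-2) = 2)
E(k) = (6 + k)/(2*sqrt(k)) (E(k) = ((6 + k)/((2*k)))*sqrt(k) = ((6 + k)*(1/(2*k)))*sqrt(k) = ((6 + k)/(2*k))*sqrt(k) = (6 + k)/(2*sqrt(k)))
(E(-1*(-4)) + 1*G(0))**3 = ((6 - 1*(-4))/(2*sqrt(-1*(-4))) + 1*2)**3 = ((6 + 4)/(2*sqrt(4)) + 2)**3 = ((1/2)*(1/2)*10 + 2)**3 = (5/2 + 2)**3 = (9/2)**3 = 729/8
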